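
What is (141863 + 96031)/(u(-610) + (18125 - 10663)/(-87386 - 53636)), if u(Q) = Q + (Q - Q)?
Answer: -2396306262/6145063 ≈ -389.96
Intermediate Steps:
u(Q) = Q (u(Q) = Q + 0 = Q)
(141863 + 96031)/(u(-610) + (18125 - 10663)/(-87386 - 53636)) = (141863 + 96031)/(-610 + (18125 - 10663)/(-87386 - 53636)) = 237894/(-610 + 7462/(-141022)) = 237894/(-610 + 7462*(-1/141022)) = 237894/(-610 - 533/10073) = 237894/(-6145063/10073) = 237894*(-10073/6145063) = -2396306262/6145063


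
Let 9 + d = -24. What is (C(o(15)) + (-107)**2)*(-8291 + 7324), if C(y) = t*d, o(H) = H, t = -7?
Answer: -11294560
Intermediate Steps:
d = -33 (d = -9 - 24 = -33)
C(y) = 231 (C(y) = -7*(-33) = 231)
(C(o(15)) + (-107)**2)*(-8291 + 7324) = (231 + (-107)**2)*(-8291 + 7324) = (231 + 11449)*(-967) = 11680*(-967) = -11294560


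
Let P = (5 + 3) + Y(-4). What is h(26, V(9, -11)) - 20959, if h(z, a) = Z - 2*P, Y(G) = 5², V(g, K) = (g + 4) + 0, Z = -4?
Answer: -21029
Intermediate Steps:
V(g, K) = 4 + g (V(g, K) = (4 + g) + 0 = 4 + g)
Y(G) = 25
P = 33 (P = (5 + 3) + 25 = 8 + 25 = 33)
h(z, a) = -70 (h(z, a) = -4 - 2*33 = -4 - 66 = -70)
h(26, V(9, -11)) - 20959 = -70 - 20959 = -21029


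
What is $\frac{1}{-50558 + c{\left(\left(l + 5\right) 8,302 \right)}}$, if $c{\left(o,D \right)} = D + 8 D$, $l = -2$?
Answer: $- \frac{1}{47840} \approx -2.0903 \cdot 10^{-5}$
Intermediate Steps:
$c{\left(o,D \right)} = 9 D$
$\frac{1}{-50558 + c{\left(\left(l + 5\right) 8,302 \right)}} = \frac{1}{-50558 + 9 \cdot 302} = \frac{1}{-50558 + 2718} = \frac{1}{-47840} = - \frac{1}{47840}$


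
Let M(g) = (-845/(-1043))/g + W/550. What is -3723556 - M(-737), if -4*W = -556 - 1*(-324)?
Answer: -71556601635324/19217275 ≈ -3.7236e+6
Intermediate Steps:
W = 58 (W = -(-556 - 1*(-324))/4 = -(-556 + 324)/4 = -¼*(-232) = 58)
M(g) = 29/275 + 845/(1043*g) (M(g) = (-845/(-1043))/g + 58/550 = (-845*(-1/1043))/g + 58*(1/550) = 845/(1043*g) + 29/275 = 29/275 + 845/(1043*g))
-3723556 - M(-737) = -3723556 - (232375 + 30247*(-737))/(286825*(-737)) = -3723556 - (-1)*(232375 - 22292039)/(286825*737) = -3723556 - (-1)*(-22059664)/(286825*737) = -3723556 - 1*2005424/19217275 = -3723556 - 2005424/19217275 = -71556601635324/19217275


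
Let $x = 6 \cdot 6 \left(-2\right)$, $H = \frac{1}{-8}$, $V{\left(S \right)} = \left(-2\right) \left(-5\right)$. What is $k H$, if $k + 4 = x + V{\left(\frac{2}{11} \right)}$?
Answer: $\frac{33}{4} \approx 8.25$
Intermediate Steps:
$V{\left(S \right)} = 10$
$H = - \frac{1}{8} \approx -0.125$
$x = -72$ ($x = 36 \left(-2\right) = -72$)
$k = -66$ ($k = -4 + \left(-72 + 10\right) = -4 - 62 = -66$)
$k H = \left(-66\right) \left(- \frac{1}{8}\right) = \frac{33}{4}$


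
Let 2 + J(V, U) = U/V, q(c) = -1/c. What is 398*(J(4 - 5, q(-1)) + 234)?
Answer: 91938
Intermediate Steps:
J(V, U) = -2 + U/V
398*(J(4 - 5, q(-1)) + 234) = 398*((-2 + (-1/(-1))/(4 - 5)) + 234) = 398*((-2 - 1*(-1)/(-1)) + 234) = 398*((-2 + 1*(-1)) + 234) = 398*((-2 - 1) + 234) = 398*(-3 + 234) = 398*231 = 91938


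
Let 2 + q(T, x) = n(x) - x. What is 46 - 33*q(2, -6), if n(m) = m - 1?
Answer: 145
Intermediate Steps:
n(m) = -1 + m
q(T, x) = -3 (q(T, x) = -2 + ((-1 + x) - x) = -2 - 1 = -3)
46 - 33*q(2, -6) = 46 - 33*(-3) = 46 + 99 = 145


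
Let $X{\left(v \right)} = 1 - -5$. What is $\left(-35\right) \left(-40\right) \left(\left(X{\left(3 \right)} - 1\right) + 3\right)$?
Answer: $11200$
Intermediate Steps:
$X{\left(v \right)} = 6$ ($X{\left(v \right)} = 1 + 5 = 6$)
$\left(-35\right) \left(-40\right) \left(\left(X{\left(3 \right)} - 1\right) + 3\right) = \left(-35\right) \left(-40\right) \left(\left(6 - 1\right) + 3\right) = 1400 \left(5 + 3\right) = 1400 \cdot 8 = 11200$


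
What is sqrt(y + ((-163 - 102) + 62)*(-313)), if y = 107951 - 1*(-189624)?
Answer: sqrt(361114) ≈ 600.93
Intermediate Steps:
y = 297575 (y = 107951 + 189624 = 297575)
sqrt(y + ((-163 - 102) + 62)*(-313)) = sqrt(297575 + ((-163 - 102) + 62)*(-313)) = sqrt(297575 + (-265 + 62)*(-313)) = sqrt(297575 - 203*(-313)) = sqrt(297575 + 63539) = sqrt(361114)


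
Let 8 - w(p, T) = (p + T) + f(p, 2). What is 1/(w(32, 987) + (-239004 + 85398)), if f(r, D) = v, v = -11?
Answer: -1/154606 ≈ -6.4681e-6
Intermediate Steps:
f(r, D) = -11
w(p, T) = 19 - T - p (w(p, T) = 8 - ((p + T) - 11) = 8 - ((T + p) - 11) = 8 - (-11 + T + p) = 8 + (11 - T - p) = 19 - T - p)
1/(w(32, 987) + (-239004 + 85398)) = 1/((19 - 1*987 - 1*32) + (-239004 + 85398)) = 1/((19 - 987 - 32) - 153606) = 1/(-1000 - 153606) = 1/(-154606) = -1/154606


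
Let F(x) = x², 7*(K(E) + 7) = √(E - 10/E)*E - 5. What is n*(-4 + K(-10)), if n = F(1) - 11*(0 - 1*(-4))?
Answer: 3526/7 + 1290*I/7 ≈ 503.71 + 184.29*I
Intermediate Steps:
K(E) = -54/7 + E*√(E - 10/E)/7 (K(E) = -7 + (√(E - 10/E)*E - 5)/7 = -7 + (E*√(E - 10/E) - 5)/7 = -7 + (-5 + E*√(E - 10/E))/7 = -7 + (-5/7 + E*√(E - 10/E)/7) = -54/7 + E*√(E - 10/E)/7)
n = -43 (n = 1² - 11*(0 - 1*(-4)) = 1 - 11*(0 + 4) = 1 - 11*4 = 1 - 44 = -43)
n*(-4 + K(-10)) = -43*(-4 + (-54/7 + (⅐)*(-10)*√((-10 + (-10)²)/(-10)))) = -43*(-4 + (-54/7 + (⅐)*(-10)*√(-(-10 + 100)/10))) = -43*(-4 + (-54/7 + (⅐)*(-10)*√(-⅒*90))) = -43*(-4 + (-54/7 + (⅐)*(-10)*√(-9))) = -43*(-4 + (-54/7 + (⅐)*(-10)*(3*I))) = -43*(-4 + (-54/7 - 30*I/7)) = -43*(-82/7 - 30*I/7) = 3526/7 + 1290*I/7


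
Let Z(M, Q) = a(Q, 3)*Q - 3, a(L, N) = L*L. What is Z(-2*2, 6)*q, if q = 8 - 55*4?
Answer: -45156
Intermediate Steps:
a(L, N) = L²
Z(M, Q) = -3 + Q³ (Z(M, Q) = Q²*Q - 3 = Q³ - 3 = -3 + Q³)
q = -212 (q = 8 - 220 = -212)
Z(-2*2, 6)*q = (-3 + 6³)*(-212) = (-3 + 216)*(-212) = 213*(-212) = -45156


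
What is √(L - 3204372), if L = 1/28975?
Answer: I*√107609300612141/5795 ≈ 1790.1*I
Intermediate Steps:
L = 1/28975 ≈ 3.4512e-5
√(L - 3204372) = √(1/28975 - 3204372) = √(-92846678699/28975) = I*√107609300612141/5795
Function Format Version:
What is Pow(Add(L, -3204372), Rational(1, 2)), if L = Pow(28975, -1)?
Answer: Mul(Rational(1, 5795), I, Pow(107609300612141, Rational(1, 2))) ≈ Mul(1790.1, I)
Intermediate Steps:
L = Rational(1, 28975) ≈ 3.4512e-5
Pow(Add(L, -3204372), Rational(1, 2)) = Pow(Add(Rational(1, 28975), -3204372), Rational(1, 2)) = Pow(Rational(-92846678699, 28975), Rational(1, 2)) = Mul(Rational(1, 5795), I, Pow(107609300612141, Rational(1, 2)))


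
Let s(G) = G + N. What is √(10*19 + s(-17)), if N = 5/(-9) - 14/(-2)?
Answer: √1615/3 ≈ 13.396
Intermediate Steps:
N = 58/9 (N = 5*(-⅑) - 14*(-½) = -5/9 + 7 = 58/9 ≈ 6.4444)
s(G) = 58/9 + G (s(G) = G + 58/9 = 58/9 + G)
√(10*19 + s(-17)) = √(10*19 + (58/9 - 17)) = √(190 - 95/9) = √(1615/9) = √1615/3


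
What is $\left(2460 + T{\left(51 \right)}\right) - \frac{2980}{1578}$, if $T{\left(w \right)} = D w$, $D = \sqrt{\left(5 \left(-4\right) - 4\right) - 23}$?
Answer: $\frac{1939450}{789} + 51 i \sqrt{47} \approx 2458.1 + 349.64 i$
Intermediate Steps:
$D = i \sqrt{47}$ ($D = \sqrt{\left(-20 - 4\right) - 23} = \sqrt{-24 - 23} = \sqrt{-47} = i \sqrt{47} \approx 6.8557 i$)
$T{\left(w \right)} = i w \sqrt{47}$ ($T{\left(w \right)} = i \sqrt{47} w = i w \sqrt{47}$)
$\left(2460 + T{\left(51 \right)}\right) - \frac{2980}{1578} = \left(2460 + i 51 \sqrt{47}\right) - \frac{2980}{1578} = \left(2460 + 51 i \sqrt{47}\right) - \frac{1490}{789} = \frac{1939450}{789} + 51 i \sqrt{47}$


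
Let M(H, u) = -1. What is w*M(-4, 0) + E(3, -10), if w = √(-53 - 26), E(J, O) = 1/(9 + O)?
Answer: -1 - I*√79 ≈ -1.0 - 8.8882*I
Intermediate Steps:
w = I*√79 (w = √(-79) = I*√79 ≈ 8.8882*I)
w*M(-4, 0) + E(3, -10) = (I*√79)*(-1) + 1/(9 - 10) = -I*√79 + 1/(-1) = -I*√79 - 1 = -1 - I*√79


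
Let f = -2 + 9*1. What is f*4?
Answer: 28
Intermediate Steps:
f = 7 (f = -2 + 9 = 7)
f*4 = 7*4 = 28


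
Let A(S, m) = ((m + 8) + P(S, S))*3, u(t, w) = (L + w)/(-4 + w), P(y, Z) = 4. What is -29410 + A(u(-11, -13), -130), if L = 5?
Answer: -29764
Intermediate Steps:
u(t, w) = (5 + w)/(-4 + w)
A(S, m) = 36 + 3*m (A(S, m) = ((m + 8) + 4)*3 = ((8 + m) + 4)*3 = (12 + m)*3 = 36 + 3*m)
-29410 + A(u(-11, -13), -130) = -29410 + (36 + 3*(-130)) = -29410 + (36 - 390) = -29410 - 354 = -29764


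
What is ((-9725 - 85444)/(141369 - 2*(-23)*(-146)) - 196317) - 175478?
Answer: -50063407304/134653 ≈ -3.7180e+5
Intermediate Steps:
((-9725 - 85444)/(141369 - 2*(-23)*(-146)) - 196317) - 175478 = (-95169/(141369 + 46*(-146)) - 196317) - 175478 = (-95169/(141369 - 6716) - 196317) - 175478 = (-95169/134653 - 196317) - 175478 = -26434768170/134653 - 175478 = -50063407304/134653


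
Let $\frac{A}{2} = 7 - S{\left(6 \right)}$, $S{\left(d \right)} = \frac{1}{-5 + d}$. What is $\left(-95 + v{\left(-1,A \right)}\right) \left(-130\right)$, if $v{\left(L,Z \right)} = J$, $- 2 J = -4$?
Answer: $12090$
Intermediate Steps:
$J = 2$ ($J = \left(- \frac{1}{2}\right) \left(-4\right) = 2$)
$A = 12$ ($A = 2 \left(7 - \frac{1}{-5 + 6}\right) = 2 \left(7 - 1^{-1}\right) = 2 \left(7 - 1\right) = 2 \cdot 6 = 12$)
$v{\left(L,Z \right)} = 2$
$\left(-95 + v{\left(-1,A \right)}\right) \left(-130\right) = \left(-95 + 2\right) \left(-130\right) = \left(-93\right) \left(-130\right) = 12090$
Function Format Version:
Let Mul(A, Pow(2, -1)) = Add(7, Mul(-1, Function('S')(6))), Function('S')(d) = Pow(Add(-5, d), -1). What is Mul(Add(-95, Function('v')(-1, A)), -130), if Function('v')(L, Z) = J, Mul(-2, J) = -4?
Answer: 12090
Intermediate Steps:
J = 2 (J = Mul(Rational(-1, 2), -4) = 2)
A = 12 (A = Mul(2, Add(7, Mul(-1, Pow(Add(-5, 6), -1)))) = Mul(2, Add(7, Mul(-1, Pow(1, -1)))) = Mul(2, Add(7, Mul(-1, 1))) = Mul(2, Add(7, -1)) = Mul(2, 6) = 12)
Function('v')(L, Z) = 2
Mul(Add(-95, Function('v')(-1, A)), -130) = Mul(Add(-95, 2), -130) = Mul(-93, -130) = 12090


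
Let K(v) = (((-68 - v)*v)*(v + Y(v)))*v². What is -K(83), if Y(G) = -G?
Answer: 0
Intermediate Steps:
K(v) = 0 (K(v) = (((-68 - v)*v)*(v - v))*v² = ((v*(-68 - v))*0)*v² = 0*v² = 0)
-K(83) = -1*0 = 0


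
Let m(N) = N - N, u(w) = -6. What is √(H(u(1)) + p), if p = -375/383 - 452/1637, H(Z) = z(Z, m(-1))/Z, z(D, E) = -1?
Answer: 5*I*√616183336974/3761826 ≈ 1.0433*I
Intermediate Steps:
m(N) = 0
H(Z) = -1/Z
p = -786991/626971 (p = -375*1/383 - 452*1/1637 = -375/383 - 452/1637 = -786991/626971 ≈ -1.2552)
√(H(u(1)) + p) = √(-1/(-6) - 786991/626971) = √(-1*(-⅙) - 786991/626971) = √(⅙ - 786991/626971) = √(-4094975/3761826) = 5*I*√616183336974/3761826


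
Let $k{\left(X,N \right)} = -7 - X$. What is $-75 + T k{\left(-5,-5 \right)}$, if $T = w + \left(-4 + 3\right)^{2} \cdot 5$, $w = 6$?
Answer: $-97$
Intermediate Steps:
$T = 11$ ($T = 6 + \left(-4 + 3\right)^{2} \cdot 5 = 6 + \left(-1\right)^{2} \cdot 5 = 6 + 1 \cdot 5 = 6 + 5 = 11$)
$-75 + T k{\left(-5,-5 \right)} = -75 + 11 \left(-7 - -5\right) = -75 + 11 \left(-7 + 5\right) = -75 + 11 \left(-2\right) = -75 - 22 = -97$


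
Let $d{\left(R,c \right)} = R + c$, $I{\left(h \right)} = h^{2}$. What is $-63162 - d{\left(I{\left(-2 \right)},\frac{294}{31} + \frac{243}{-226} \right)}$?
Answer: $- \frac{442599907}{7006} \approx -63174.0$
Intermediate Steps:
$-63162 - d{\left(I{\left(-2 \right)},\frac{294}{31} + \frac{243}{-226} \right)} = -63162 - \left(\left(-2\right)^{2} + \left(\frac{294}{31} + \frac{243}{-226}\right)\right) = -63162 - \left(4 + \left(294 \cdot \frac{1}{31} + 243 \left(- \frac{1}{226}\right)\right)\right) = -63162 - \left(4 + \left(\frac{294}{31} - \frac{243}{226}\right)\right) = -63162 - \left(4 + \frac{58911}{7006}\right) = -63162 - \frac{86935}{7006} = - \frac{442599907}{7006}$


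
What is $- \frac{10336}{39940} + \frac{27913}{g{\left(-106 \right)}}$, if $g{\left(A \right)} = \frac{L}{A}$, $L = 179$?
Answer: $- \frac{29543860866}{1787315} \approx -16530.0$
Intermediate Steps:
$g{\left(A \right)} = \frac{179}{A}$
$- \frac{10336}{39940} + \frac{27913}{g{\left(-106 \right)}} = - \frac{10336}{39940} + \frac{27913}{179 \frac{1}{-106}} = \left(-10336\right) \frac{1}{39940} + \frac{27913}{179 \left(- \frac{1}{106}\right)} = - \frac{2584}{9985} + \frac{27913}{- \frac{179}{106}} = - \frac{2584}{9985} + 27913 \left(- \frac{106}{179}\right) = - \frac{2584}{9985} - \frac{2958778}{179} = - \frac{29543860866}{1787315}$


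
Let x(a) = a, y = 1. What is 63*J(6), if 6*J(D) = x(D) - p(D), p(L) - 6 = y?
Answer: -21/2 ≈ -10.500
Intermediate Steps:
p(L) = 7 (p(L) = 6 + 1 = 7)
J(D) = -7/6 + D/6 (J(D) = (D - 1*7)/6 = (D - 7)/6 = (-7 + D)/6 = -7/6 + D/6)
63*J(6) = 63*(-7/6 + (⅙)*6) = 63*(-7/6 + 1) = 63*(-⅙) = -21/2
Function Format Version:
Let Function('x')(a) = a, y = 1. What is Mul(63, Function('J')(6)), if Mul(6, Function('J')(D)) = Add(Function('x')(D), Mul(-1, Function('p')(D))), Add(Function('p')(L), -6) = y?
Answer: Rational(-21, 2) ≈ -10.500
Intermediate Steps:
Function('p')(L) = 7 (Function('p')(L) = Add(6, 1) = 7)
Function('J')(D) = Add(Rational(-7, 6), Mul(Rational(1, 6), D)) (Function('J')(D) = Mul(Rational(1, 6), Add(D, Mul(-1, 7))) = Mul(Rational(1, 6), Add(D, -7)) = Mul(Rational(1, 6), Add(-7, D)) = Add(Rational(-7, 6), Mul(Rational(1, 6), D)))
Mul(63, Function('J')(6)) = Mul(63, Add(Rational(-7, 6), Mul(Rational(1, 6), 6))) = Mul(63, Add(Rational(-7, 6), 1)) = Mul(63, Rational(-1, 6)) = Rational(-21, 2)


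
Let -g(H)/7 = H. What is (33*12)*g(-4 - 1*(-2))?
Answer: 5544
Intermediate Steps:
g(H) = -7*H
(33*12)*g(-4 - 1*(-2)) = (33*12)*(-7*(-4 - 1*(-2))) = 396*(-7*(-4 + 2)) = 396*(-7*(-2)) = 396*14 = 5544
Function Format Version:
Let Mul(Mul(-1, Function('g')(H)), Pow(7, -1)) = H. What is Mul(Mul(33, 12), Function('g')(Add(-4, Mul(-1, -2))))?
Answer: 5544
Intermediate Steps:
Function('g')(H) = Mul(-7, H)
Mul(Mul(33, 12), Function('g')(Add(-4, Mul(-1, -2)))) = Mul(Mul(33, 12), Mul(-7, Add(-4, Mul(-1, -2)))) = Mul(396, Mul(-7, Add(-4, 2))) = Mul(396, Mul(-7, -2)) = Mul(396, 14) = 5544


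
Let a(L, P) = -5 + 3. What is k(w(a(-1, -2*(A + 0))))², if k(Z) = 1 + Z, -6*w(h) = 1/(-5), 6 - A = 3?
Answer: 961/900 ≈ 1.0678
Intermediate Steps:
A = 3 (A = 6 - 1*3 = 6 - 3 = 3)
a(L, P) = -2
w(h) = 1/30 (w(h) = -⅙/(-5) = -⅙*(-⅕) = 1/30)
k(w(a(-1, -2*(A + 0))))² = (1 + 1/30)² = (31/30)² = 961/900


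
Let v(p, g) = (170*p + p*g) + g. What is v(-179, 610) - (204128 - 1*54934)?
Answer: -288204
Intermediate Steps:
v(p, g) = g + 170*p + g*p (v(p, g) = (170*p + g*p) + g = g + 170*p + g*p)
v(-179, 610) - (204128 - 1*54934) = (610 + 170*(-179) + 610*(-179)) - (204128 - 1*54934) = (610 - 30430 - 109190) - (204128 - 54934) = -139010 - 1*149194 = -139010 - 149194 = -288204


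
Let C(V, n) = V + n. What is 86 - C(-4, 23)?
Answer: 67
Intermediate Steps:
86 - C(-4, 23) = 86 - (-4 + 23) = 86 - 1*19 = 86 - 19 = 67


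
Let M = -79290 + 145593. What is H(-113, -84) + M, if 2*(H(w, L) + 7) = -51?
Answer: 132541/2 ≈ 66271.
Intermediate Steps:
H(w, L) = -65/2 (H(w, L) = -7 + (½)*(-51) = -7 - 51/2 = -65/2)
M = 66303
H(-113, -84) + M = -65/2 + 66303 = 132541/2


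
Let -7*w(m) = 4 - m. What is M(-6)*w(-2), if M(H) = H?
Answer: 36/7 ≈ 5.1429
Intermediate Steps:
w(m) = -4/7 + m/7 (w(m) = -(4 - m)/7 = -4/7 + m/7)
M(-6)*w(-2) = -6*(-4/7 + (⅐)*(-2)) = -6*(-4/7 - 2/7) = -6*(-6/7) = 36/7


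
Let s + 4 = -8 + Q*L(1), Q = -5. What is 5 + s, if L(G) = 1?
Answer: -12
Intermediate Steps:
s = -17 (s = -4 + (-8 - 5*1) = -4 + (-8 - 5) = -4 - 13 = -17)
5 + s = 5 - 17 = -12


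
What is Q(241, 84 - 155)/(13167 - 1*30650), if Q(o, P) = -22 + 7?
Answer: 15/17483 ≈ 0.00085798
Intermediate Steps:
Q(o, P) = -15
Q(241, 84 - 155)/(13167 - 1*30650) = -15/(13167 - 1*30650) = -15/(13167 - 30650) = -15/(-17483) = -15*(-1/17483) = 15/17483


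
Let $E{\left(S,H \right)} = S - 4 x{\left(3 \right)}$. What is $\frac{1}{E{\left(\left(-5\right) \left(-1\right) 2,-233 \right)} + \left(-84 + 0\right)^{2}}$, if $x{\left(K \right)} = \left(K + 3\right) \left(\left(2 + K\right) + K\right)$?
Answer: $\frac{1}{6874} \approx 0.00014548$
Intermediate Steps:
$x{\left(K \right)} = \left(2 + 2 K\right) \left(3 + K\right)$ ($x{\left(K \right)} = \left(3 + K\right) \left(2 + 2 K\right) = \left(2 + 2 K\right) \left(3 + K\right)$)
$E{\left(S,H \right)} = -192 + S$ ($E{\left(S,H \right)} = S - 4 \left(6 + 2 \cdot 3^{2} + 8 \cdot 3\right) = S - 4 \left(6 + 2 \cdot 9 + 24\right) = S - 4 \left(6 + 18 + 24\right) = S - 192 = -192 + S$)
$\frac{1}{E{\left(\left(-5\right) \left(-1\right) 2,-233 \right)} + \left(-84 + 0\right)^{2}} = \frac{1}{\left(-192 + \left(-5\right) \left(-1\right) 2\right) + \left(-84 + 0\right)^{2}} = \frac{1}{\left(-192 + 5 \cdot 2\right) + \left(-84\right)^{2}} = \frac{1}{\left(-192 + 10\right) + 7056} = \frac{1}{-182 + 7056} = \frac{1}{6874}$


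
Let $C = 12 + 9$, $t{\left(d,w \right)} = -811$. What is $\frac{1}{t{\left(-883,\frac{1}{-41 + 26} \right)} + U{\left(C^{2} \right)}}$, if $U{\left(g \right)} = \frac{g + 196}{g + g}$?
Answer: $- \frac{18}{14585} \approx -0.0012341$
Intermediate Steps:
$C = 21$
$U{\left(g \right)} = \frac{196 + g}{2 g}$
$\frac{1}{t{\left(-883,\frac{1}{-41 + 26} \right)} + U{\left(C^{2} \right)}} = \frac{1}{-811 + \frac{196 + 21^{2}}{2 \cdot 21^{2}}} = \frac{1}{-811 + \frac{196 + 441}{2 \cdot 441}} = \frac{1}{-811 + \frac{1}{2} \cdot \frac{1}{441} \cdot 637} = \frac{1}{-811 + \frac{13}{18}} = \frac{1}{- \frac{14585}{18}} = - \frac{18}{14585}$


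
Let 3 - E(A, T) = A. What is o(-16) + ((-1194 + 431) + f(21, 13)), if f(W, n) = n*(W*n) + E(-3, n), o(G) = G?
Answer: 2776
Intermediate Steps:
E(A, T) = 3 - A
f(W, n) = 6 + W*n**2 (f(W, n) = n*(W*n) + (3 - 1*(-3)) = W*n**2 + (3 + 3) = W*n**2 + 6 = 6 + W*n**2)
o(-16) + ((-1194 + 431) + f(21, 13)) = -16 + ((-1194 + 431) + (6 + 21*13**2)) = -16 + (-763 + (6 + 21*169)) = -16 + (-763 + (6 + 3549)) = -16 + (-763 + 3555) = -16 + 2792 = 2776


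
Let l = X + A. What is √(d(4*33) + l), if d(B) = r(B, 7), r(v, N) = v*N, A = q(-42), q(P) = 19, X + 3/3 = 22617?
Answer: √23559 ≈ 153.49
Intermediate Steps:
X = 22616 (X = -1 + 22617 = 22616)
A = 19
r(v, N) = N*v
d(B) = 7*B
l = 22635 (l = 22616 + 19 = 22635)
√(d(4*33) + l) = √(7*(4*33) + 22635) = √(7*132 + 22635) = √(924 + 22635) = √23559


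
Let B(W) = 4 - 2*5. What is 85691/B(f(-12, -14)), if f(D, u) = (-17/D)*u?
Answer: -85691/6 ≈ -14282.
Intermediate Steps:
f(D, u) = -17*u/D
B(W) = -6 (B(W) = 4 - 10 = -6)
85691/B(f(-12, -14)) = 85691/(-6) = 85691*(-⅙) = -85691/6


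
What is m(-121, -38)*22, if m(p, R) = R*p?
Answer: 101156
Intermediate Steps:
m(-121, -38)*22 = -38*(-121)*22 = 4598*22 = 101156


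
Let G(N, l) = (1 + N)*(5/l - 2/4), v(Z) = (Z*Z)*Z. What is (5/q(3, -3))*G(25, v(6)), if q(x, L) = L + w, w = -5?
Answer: 6695/864 ≈ 7.7488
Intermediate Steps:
q(x, L) = -5 + L (q(x, L) = L - 5 = -5 + L)
v(Z) = Z**3 (v(Z) = Z**2*Z = Z**3)
G(N, l) = (1 + N)*(-1/2 + 5/l) (G(N, l) = (1 + N)*(5/l - 2*1/4) = (1 + N)*(5/l - 1/2) = (1 + N)*(-1/2 + 5/l))
(5/q(3, -3))*G(25, v(6)) = (5/(-5 - 3))*((10 - 1*6**3 + 10*25 - 1*25*6**3)/(2*(6**3))) = (5/(-8))*((1/2)*(10 - 1*216 + 250 - 1*25*216)/216) = (5*(-1/8))*((1/2)*(1/216)*(10 - 216 + 250 - 5400)) = -5*(-5356)/(16*216) = -5/8*(-1339/108) = 6695/864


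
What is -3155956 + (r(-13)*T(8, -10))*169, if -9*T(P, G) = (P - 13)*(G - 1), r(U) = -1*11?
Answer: -28301359/9 ≈ -3.1446e+6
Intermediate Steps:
r(U) = -11
T(P, G) = -(-1 + G)*(-13 + P)/9 (T(P, G) = -(P - 13)*(G - 1)/9 = -(-13 + P)*(-1 + G)/9 = -(-1 + G)*(-13 + P)/9)
-3155956 + (r(-13)*T(8, -10))*169 = -3155956 - 11*(-13/9 + (1/9)*8 + (13/9)*(-10) - 1/9*(-10)*8)*169 = -3155956 - 11*(-13/9 + 8/9 - 130/9 + 80/9)*169 = -3155956 - 11*(-55/9)*169 = -3155956 + (605/9)*169 = -3155956 + 102245/9 = -28301359/9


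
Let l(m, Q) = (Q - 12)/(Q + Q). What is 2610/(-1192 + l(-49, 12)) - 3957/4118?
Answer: -3866181/1227164 ≈ -3.1505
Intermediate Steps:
l(m, Q) = (-12 + Q)/(2*Q) (l(m, Q) = (-12 + Q)/((2*Q)) = (-12 + Q)*(1/(2*Q)) = (-12 + Q)/(2*Q))
2610/(-1192 + l(-49, 12)) - 3957/4118 = 2610/(-1192 + (1/2)*(-12 + 12)/12) - 3957/4118 = 2610/(-1192 + (1/2)*(1/12)*0) - 3957*1/4118 = 2610/(-1192 + 0) - 3957/4118 = 2610/(-1192) - 3957/4118 = 2610*(-1/1192) - 3957/4118 = -1305/596 - 3957/4118 = -3866181/1227164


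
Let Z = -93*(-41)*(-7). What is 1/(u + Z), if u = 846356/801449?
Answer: -801449/21390628903 ≈ -3.7467e-5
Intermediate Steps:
u = 846356/801449 (u = 846356*(1/801449) = 846356/801449 ≈ 1.0560)
Z = -26691 (Z = 3813*(-7) = -26691)
1/(u + Z) = 1/(846356/801449 - 26691) = 1/(-21390628903/801449) = -801449/21390628903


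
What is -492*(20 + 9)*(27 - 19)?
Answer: -114144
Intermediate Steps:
-492*(20 + 9)*(27 - 19) = -14268*8 = -492*232 = -114144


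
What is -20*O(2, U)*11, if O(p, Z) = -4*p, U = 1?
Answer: 1760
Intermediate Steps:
-20*O(2, U)*11 = -20*(-4*2)*11 = -(-160)*11 = -20*(-88) = 1760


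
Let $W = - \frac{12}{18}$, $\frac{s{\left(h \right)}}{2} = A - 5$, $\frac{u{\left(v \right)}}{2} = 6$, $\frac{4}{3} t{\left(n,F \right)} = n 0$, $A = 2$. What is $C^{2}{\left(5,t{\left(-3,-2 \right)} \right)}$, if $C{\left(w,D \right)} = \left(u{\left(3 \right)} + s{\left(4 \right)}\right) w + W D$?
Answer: $900$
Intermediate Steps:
$t{\left(n,F \right)} = 0$ ($t{\left(n,F \right)} = \frac{3 n 0}{4} = \frac{3}{4} \cdot 0 = 0$)
$u{\left(v \right)} = 12$ ($u{\left(v \right)} = 2 \cdot 6 = 12$)
$s{\left(h \right)} = -6$ ($s{\left(h \right)} = 2 \left(2 - 5\right) = 2 \left(-3\right) = -6$)
$W = - \frac{2}{3}$ ($W = \left(-12\right) \frac{1}{18} = - \frac{2}{3} \approx -0.66667$)
$C{\left(w,D \right)} = 6 w - \frac{2 D}{3}$ ($C{\left(w,D \right)} = \left(12 - 6\right) w - \frac{2 D}{3} = 6 w - \frac{2 D}{3}$)
$C^{2}{\left(5,t{\left(-3,-2 \right)} \right)} = \left(6 \cdot 5 - 0\right)^{2} = \left(30 + 0\right)^{2} = 30^{2} = 900$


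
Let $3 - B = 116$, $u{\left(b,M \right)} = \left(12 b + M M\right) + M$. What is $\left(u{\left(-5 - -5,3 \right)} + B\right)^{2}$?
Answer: $10201$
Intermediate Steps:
$u{\left(b,M \right)} = M + M^{2} + 12 b$ ($u{\left(b,M \right)} = \left(12 b + M^{2}\right) + M = \left(M^{2} + 12 b\right) + M = M + M^{2} + 12 b$)
$B = -113$ ($B = 3 - 116 = -113$)
$\left(u{\left(-5 - -5,3 \right)} + B\right)^{2} = \left(\left(3 + 3^{2} + 12 \left(-5 - -5\right)\right) - 113\right)^{2} = \left(\left(3 + 9 + 12 \left(-5 + 5\right)\right) - 113\right)^{2} = \left(\left(3 + 9 + 12 \cdot 0\right) - 113\right)^{2} = \left(\left(3 + 9 + 0\right) - 113\right)^{2} = \left(12 - 113\right)^{2} = \left(-101\right)^{2} = 10201$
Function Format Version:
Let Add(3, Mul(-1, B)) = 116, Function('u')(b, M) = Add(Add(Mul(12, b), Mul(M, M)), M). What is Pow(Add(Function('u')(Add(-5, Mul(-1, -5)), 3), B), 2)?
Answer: 10201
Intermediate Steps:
Function('u')(b, M) = Add(M, Pow(M, 2), Mul(12, b)) (Function('u')(b, M) = Add(Add(Mul(12, b), Pow(M, 2)), M) = Add(Add(Pow(M, 2), Mul(12, b)), M) = Add(M, Pow(M, 2), Mul(12, b)))
B = -113 (B = Add(3, Mul(-1, 116)) = Add(3, -116) = -113)
Pow(Add(Function('u')(Add(-5, Mul(-1, -5)), 3), B), 2) = Pow(Add(Add(3, Pow(3, 2), Mul(12, Add(-5, Mul(-1, -5)))), -113), 2) = Pow(Add(Add(3, 9, Mul(12, Add(-5, 5))), -113), 2) = Pow(Add(Add(3, 9, Mul(12, 0)), -113), 2) = Pow(Add(Add(3, 9, 0), -113), 2) = Pow(Add(12, -113), 2) = Pow(-101, 2) = 10201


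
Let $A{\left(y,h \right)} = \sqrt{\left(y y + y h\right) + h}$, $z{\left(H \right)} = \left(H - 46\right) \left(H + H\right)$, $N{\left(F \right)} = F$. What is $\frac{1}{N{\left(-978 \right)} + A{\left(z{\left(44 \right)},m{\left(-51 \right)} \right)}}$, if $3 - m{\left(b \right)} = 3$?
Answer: $- \frac{1}{802} \approx -0.0012469$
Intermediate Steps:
$z{\left(H \right)} = 2 H \left(-46 + H\right)$ ($z{\left(H \right)} = \left(-46 + H\right) 2 H = 2 H \left(-46 + H\right)$)
$m{\left(b \right)} = 0$ ($m{\left(b \right)} = 3 - 3 = 0$)
$A{\left(y,h \right)} = \sqrt{h + y^{2} + h y}$ ($A{\left(y,h \right)} = \sqrt{\left(y^{2} + h y\right) + h} = \sqrt{h + y^{2} + h y}$)
$\frac{1}{N{\left(-978 \right)} + A{\left(z{\left(44 \right)},m{\left(-51 \right)} \right)}} = \frac{1}{-978 + \sqrt{0 + \left(2 \cdot 44 \left(-46 + 44\right)\right)^{2} + 0 \cdot 2 \cdot 44 \left(-46 + 44\right)}} = \frac{1}{-978 + \sqrt{0 + \left(2 \cdot 44 \left(-2\right)\right)^{2} + 0 \cdot 2 \cdot 44 \left(-2\right)}} = \frac{1}{-978 + \sqrt{0 + \left(-176\right)^{2} + 0 \left(-176\right)}} = \frac{1}{-978 + \sqrt{0 + 30976 + 0}} = \frac{1}{-978 + \sqrt{30976}} = \frac{1}{-978 + 176} = \frac{1}{-802} = - \frac{1}{802}$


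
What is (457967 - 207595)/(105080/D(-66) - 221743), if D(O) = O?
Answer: -8262276/7370059 ≈ -1.1211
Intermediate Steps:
(457967 - 207595)/(105080/D(-66) - 221743) = (457967 - 207595)/(105080/(-66) - 221743) = 250372/(105080*(-1/66) - 221743) = 250372/(-52540/33 - 221743) = 250372/(-7370059/33) = 250372*(-33/7370059) = -8262276/7370059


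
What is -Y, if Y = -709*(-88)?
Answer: -62392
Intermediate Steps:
Y = 62392
-Y = -1*62392 = -62392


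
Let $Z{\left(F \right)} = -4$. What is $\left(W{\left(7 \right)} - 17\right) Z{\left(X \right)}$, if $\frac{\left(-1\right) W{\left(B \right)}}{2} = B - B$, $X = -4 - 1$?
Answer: $68$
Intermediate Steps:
$X = -5$ ($X = -4 - 1 = -5$)
$W{\left(B \right)} = 0$ ($W{\left(B \right)} = - 2 \left(B - B\right) = \left(-2\right) 0 = 0$)
$\left(W{\left(7 \right)} - 17\right) Z{\left(X \right)} = \left(0 - 17\right) \left(-4\right) = \left(-17\right) \left(-4\right) = 68$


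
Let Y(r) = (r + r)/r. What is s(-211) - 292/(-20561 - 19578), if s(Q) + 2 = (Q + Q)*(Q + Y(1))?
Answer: 3540099536/40139 ≈ 88196.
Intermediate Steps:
Y(r) = 2 (Y(r) = (2*r)/r = 2)
s(Q) = -2 + 2*Q*(2 + Q) (s(Q) = -2 + (Q + Q)*(Q + 2) = -2 + (2*Q)*(2 + Q) = -2 + 2*Q*(2 + Q))
s(-211) - 292/(-20561 - 19578) = (-2 + 2*(-211)² + 4*(-211)) - 292/(-20561 - 19578) = (-2 + 2*44521 - 844) - 292/(-40139) = (-2 + 89042 - 844) - 292*(-1)/40139 = 88196 - 1*(-292/40139) = 88196 + 292/40139 = 3540099536/40139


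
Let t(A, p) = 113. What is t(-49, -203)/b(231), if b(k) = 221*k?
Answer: 113/51051 ≈ 0.0022135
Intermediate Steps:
t(-49, -203)/b(231) = 113/((221*231)) = 113/51051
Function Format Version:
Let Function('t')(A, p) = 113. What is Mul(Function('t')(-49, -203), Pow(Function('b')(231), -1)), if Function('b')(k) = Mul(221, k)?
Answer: Rational(113, 51051) ≈ 0.0022135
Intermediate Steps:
Mul(Function('t')(-49, -203), Pow(Function('b')(231), -1)) = Mul(113, Pow(Mul(221, 231), -1)) = Mul(113, Pow(51051, -1)) = Mul(113, Rational(1, 51051)) = Rational(113, 51051)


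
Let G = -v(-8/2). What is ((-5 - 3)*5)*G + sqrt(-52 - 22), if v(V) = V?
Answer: -160 + I*sqrt(74) ≈ -160.0 + 8.6023*I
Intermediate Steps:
G = 4 (G = -(-8)/2 = -1*(-4) = 4)
((-5 - 3)*5)*G + sqrt(-52 - 22) = ((-5 - 3)*5)*4 + sqrt(-52 - 22) = -8*5*4 + sqrt(-74) = -40*4 + I*sqrt(74) = -160 + I*sqrt(74)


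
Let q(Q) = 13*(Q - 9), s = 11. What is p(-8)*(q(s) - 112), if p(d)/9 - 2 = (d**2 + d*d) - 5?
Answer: -96750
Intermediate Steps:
q(Q) = -117 + 13*Q (q(Q) = 13*(-9 + Q) = -117 + 13*Q)
p(d) = -27 + 18*d**2 (p(d) = 18 + 9*((d**2 + d*d) - 5) = 18 + 9*((d**2 + d**2) - 5) = 18 + 9*(2*d**2 - 5) = 18 + 9*(-5 + 2*d**2) = 18 + (-45 + 18*d**2) = -27 + 18*d**2)
p(-8)*(q(s) - 112) = (-27 + 18*(-8)**2)*((-117 + 13*11) - 112) = (-27 + 18*64)*((-117 + 143) - 112) = (-27 + 1152)*(26 - 112) = 1125*(-86) = -96750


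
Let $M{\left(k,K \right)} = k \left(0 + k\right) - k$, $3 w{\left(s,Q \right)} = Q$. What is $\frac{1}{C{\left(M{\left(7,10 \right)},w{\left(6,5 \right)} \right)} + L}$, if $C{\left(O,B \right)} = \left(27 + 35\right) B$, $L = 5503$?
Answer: $\frac{3}{16819} \approx 0.00017837$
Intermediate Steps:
$w{\left(s,Q \right)} = \frac{Q}{3}$
$M{\left(k,K \right)} = k^{2} - k$ ($M{\left(k,K \right)} = k k - k = k^{2} - k$)
$C{\left(O,B \right)} = 62 B$
$\frac{1}{C{\left(M{\left(7,10 \right)},w{\left(6,5 \right)} \right)} + L} = \frac{1}{62 \cdot \frac{1}{3} \cdot 5 + 5503} = \frac{1}{62 \cdot \frac{5}{3} + 5503} = \frac{1}{\frac{310}{3} + 5503} = \frac{1}{\frac{16819}{3}} = \frac{3}{16819}$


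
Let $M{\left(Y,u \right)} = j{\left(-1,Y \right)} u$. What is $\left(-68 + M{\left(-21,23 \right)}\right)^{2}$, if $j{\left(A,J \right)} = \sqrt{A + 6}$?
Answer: $7269 - 3128 \sqrt{5} \approx 274.58$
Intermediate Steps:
$j{\left(A,J \right)} = \sqrt{6 + A}$
$M{\left(Y,u \right)} = u \sqrt{5}$ ($M{\left(Y,u \right)} = \sqrt{6 - 1} u = \sqrt{5} u = u \sqrt{5}$)
$\left(-68 + M{\left(-21,23 \right)}\right)^{2} = \left(-68 + 23 \sqrt{5}\right)^{2}$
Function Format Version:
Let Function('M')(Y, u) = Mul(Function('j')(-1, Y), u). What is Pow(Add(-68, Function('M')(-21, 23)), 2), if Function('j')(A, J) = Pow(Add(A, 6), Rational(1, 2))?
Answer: Add(7269, Mul(-3128, Pow(5, Rational(1, 2)))) ≈ 274.58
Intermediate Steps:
Function('j')(A, J) = Pow(Add(6, A), Rational(1, 2))
Function('M')(Y, u) = Mul(u, Pow(5, Rational(1, 2))) (Function('M')(Y, u) = Mul(Pow(Add(6, -1), Rational(1, 2)), u) = Mul(Pow(5, Rational(1, 2)), u) = Mul(u, Pow(5, Rational(1, 2))))
Pow(Add(-68, Function('M')(-21, 23)), 2) = Pow(Add(-68, Mul(23, Pow(5, Rational(1, 2)))), 2)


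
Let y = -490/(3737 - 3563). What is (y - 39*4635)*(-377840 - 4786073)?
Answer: 81211826968400/87 ≈ 9.3347e+11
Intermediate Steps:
y = -245/87 (y = -490/174 = -490*1/174 = -245/87 ≈ -2.8161)
(y - 39*4635)*(-377840 - 4786073) = (-245/87 - 39*4635)*(-377840 - 4786073) = (-245/87 - 180765)*(-5163913) = -15726800/87*(-5163913) = 81211826968400/87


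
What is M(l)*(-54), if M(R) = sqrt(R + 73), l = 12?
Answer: -54*sqrt(85) ≈ -497.86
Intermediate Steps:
M(R) = sqrt(73 + R)
M(l)*(-54) = sqrt(73 + 12)*(-54) = sqrt(85)*(-54) = -54*sqrt(85)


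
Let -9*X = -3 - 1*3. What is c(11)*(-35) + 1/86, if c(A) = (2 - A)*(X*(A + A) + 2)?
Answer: 451501/86 ≈ 5250.0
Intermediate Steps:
X = ⅔ (X = -(-3 - 1*3)/9 = -(-3 - 3)/9 = -⅑*(-6) = ⅔ ≈ 0.66667)
c(A) = (2 - A)*(2 + 4*A/3) (c(A) = (2 - A)*(2*(A + A)/3 + 2) = (2 - A)*(2*(2*A)/3 + 2) = (2 - A)*(4*A/3 + 2) = (2 - A)*(2 + 4*A/3))
c(11)*(-35) + 1/86 = (4 - 4/3*11² + (⅔)*11)*(-35) + 1/86 = (4 - 4/3*121 + 22/3)*(-35) + 1/86 = (4 - 484/3 + 22/3)*(-35) + 1/86 = -150*(-35) + 1/86 = 5250 + 1/86 = 451501/86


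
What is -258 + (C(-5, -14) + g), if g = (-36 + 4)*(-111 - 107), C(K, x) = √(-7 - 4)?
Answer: 6718 + I*√11 ≈ 6718.0 + 3.3166*I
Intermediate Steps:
C(K, x) = I*√11 (C(K, x) = √(-11) = I*√11)
g = 6976 (g = -32*(-218) = 6976)
-258 + (C(-5, -14) + g) = -258 + (I*√11 + 6976) = -258 + (6976 + I*√11) = 6718 + I*√11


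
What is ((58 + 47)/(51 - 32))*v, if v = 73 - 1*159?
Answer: -9030/19 ≈ -475.26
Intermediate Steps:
v = -86 (v = 73 - 159 = -86)
((58 + 47)/(51 - 32))*v = ((58 + 47)/(51 - 32))*(-86) = (105/19)*(-86) = -9030/19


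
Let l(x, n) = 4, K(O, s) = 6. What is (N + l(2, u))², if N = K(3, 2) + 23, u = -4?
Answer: 1089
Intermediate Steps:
N = 29 (N = 6 + 23 = 29)
(N + l(2, u))² = (29 + 4)² = 33² = 1089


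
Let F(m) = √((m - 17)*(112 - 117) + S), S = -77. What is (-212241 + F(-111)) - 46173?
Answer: -258414 + √563 ≈ -2.5839e+5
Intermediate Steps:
F(m) = √(8 - 5*m) (F(m) = √((m - 17)*(112 - 117) - 77) = √((-17 + m)*(-5) - 77) = √((85 - 5*m) - 77) = √(8 - 5*m))
(-212241 + F(-111)) - 46173 = (-212241 + √(8 - 5*(-111))) - 46173 = (-212241 + √(8 + 555)) - 46173 = (-212241 + √563) - 46173 = -258414 + √563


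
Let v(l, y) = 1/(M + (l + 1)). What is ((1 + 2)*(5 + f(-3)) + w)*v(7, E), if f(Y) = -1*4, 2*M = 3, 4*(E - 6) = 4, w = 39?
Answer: 84/19 ≈ 4.4211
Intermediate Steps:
E = 7 (E = 6 + (¼)*4 = 6 + 1 = 7)
M = 3/2 (M = (½)*3 = 3/2 ≈ 1.5000)
v(l, y) = 1/(5/2 + l) (v(l, y) = 1/(3/2 + (l + 1)) = 1/(3/2 + (1 + l)) = 1/(5/2 + l))
f(Y) = -4
((1 + 2)*(5 + f(-3)) + w)*v(7, E) = ((1 + 2)*(5 - 4) + 39)*(2/(5 + 2*7)) = (3*1 + 39)*(2/(5 + 14)) = (3 + 39)*(2/19) = 42*(2*(1/19)) = 42*(2/19) = 84/19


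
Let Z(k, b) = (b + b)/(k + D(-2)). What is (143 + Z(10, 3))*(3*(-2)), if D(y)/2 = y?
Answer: -864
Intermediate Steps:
D(y) = 2*y
Z(k, b) = 2*b/(-4 + k) (Z(k, b) = (b + b)/(k + 2*(-2)) = (2*b)/(k - 4) = (2*b)/(-4 + k) = 2*b/(-4 + k))
(143 + Z(10, 3))*(3*(-2)) = (143 + 2*3/(-4 + 10))*(3*(-2)) = (143 + 2*3/6)*(-6) = (143 + 2*3*(⅙))*(-6) = (143 + 1)*(-6) = 144*(-6) = -864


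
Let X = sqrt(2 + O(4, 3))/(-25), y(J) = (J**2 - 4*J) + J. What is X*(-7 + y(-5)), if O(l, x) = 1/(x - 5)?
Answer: -33*sqrt(6)/50 ≈ -1.6167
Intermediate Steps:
y(J) = J**2 - 3*J
O(l, x) = 1/(-5 + x)
X = -sqrt(6)/50 (X = sqrt(2 + 1/(-5 + 3))/(-25) = sqrt(2 + 1/(-2))*(-1/25) = sqrt(2 - 1/2)*(-1/25) = sqrt(3/2)*(-1/25) = (sqrt(6)/2)*(-1/25) = -sqrt(6)/50 ≈ -0.048990)
X*(-7 + y(-5)) = (-sqrt(6)/50)*(-7 - 5*(-3 - 5)) = (-sqrt(6)/50)*(-7 - 5*(-8)) = (-sqrt(6)/50)*(-7 + 40) = -sqrt(6)/50*33 = -33*sqrt(6)/50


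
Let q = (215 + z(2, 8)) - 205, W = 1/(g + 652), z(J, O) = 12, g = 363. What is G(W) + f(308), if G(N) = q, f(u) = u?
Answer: 330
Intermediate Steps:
W = 1/1015 (W = 1/(363 + 652) = 1/1015 ≈ 0.00098522)
q = 22 (q = (215 + 12) - 205 = 227 - 205 = 22)
G(N) = 22
G(W) + f(308) = 22 + 308 = 330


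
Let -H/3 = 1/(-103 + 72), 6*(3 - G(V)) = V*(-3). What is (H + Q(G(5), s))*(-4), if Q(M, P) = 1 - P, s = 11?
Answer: 1228/31 ≈ 39.613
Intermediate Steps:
G(V) = 3 + V/2 (G(V) = 3 - V*(-3)/6 = 3 - (-1)*V/2 = 3 + V/2)
H = 3/31 (H = -3/(-103 + 72) = -3/(-31) = -3*(-1/31) = 3/31 ≈ 0.096774)
(H + Q(G(5), s))*(-4) = (3/31 + (1 - 1*11))*(-4) = (3/31 + (1 - 11))*(-4) = (3/31 - 10)*(-4) = -307/31*(-4) = 1228/31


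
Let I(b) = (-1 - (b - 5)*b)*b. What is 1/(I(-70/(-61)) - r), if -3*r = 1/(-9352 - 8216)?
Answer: 196111584/769846199 ≈ 0.25474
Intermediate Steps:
I(b) = b*(-1 - b*(-5 + b)) (I(b) = (-1 - (-5 + b)*b)*b = (-1 - b*(-5 + b))*b = b*(-1 - b*(-5 + b)))
r = 1/52704 (r = -1/(3*(-9352 - 8216)) = -⅓/(-17568) = -⅓*(-1/17568) = 1/52704 ≈ 1.8974e-5)
1/(I(-70/(-61)) - r) = 1/((-70/(-61))*(-1 - (-70/(-61))² + 5*(-70/(-61))) - 1*1/52704) = 1/((-70*(-1/61))*(-1 - (-70*(-1/61))² + 5*(-70*(-1/61))) - 1/52704) = 1/(70*(-1 - (70/61)² + 5*(70/61))/61 - 1/52704) = 1/(70*(-1 - 1*4900/3721 + 350/61)/61 - 1/52704) = 1/(70*(-1 - 4900/3721 + 350/61)/61 - 1/52704) = 1/((70/61)*(12729/3721) - 1/52704) = 1/(891030/226981 - 1/52704) = 1/(769846199/196111584) = 196111584/769846199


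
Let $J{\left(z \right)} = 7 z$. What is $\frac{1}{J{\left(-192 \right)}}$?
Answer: $- \frac{1}{1344} \approx -0.00074405$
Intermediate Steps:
$\frac{1}{J{\left(-192 \right)}} = \frac{1}{7 \left(-192\right)} = \frac{1}{-1344} = - \frac{1}{1344}$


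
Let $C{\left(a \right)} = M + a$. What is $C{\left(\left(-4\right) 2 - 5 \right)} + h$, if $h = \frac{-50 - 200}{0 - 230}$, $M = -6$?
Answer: $- \frac{412}{23} \approx -17.913$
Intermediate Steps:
$C{\left(a \right)} = -6 + a$
$h = \frac{25}{23}$ ($h = - \frac{250}{-230} = \left(-250\right) \left(- \frac{1}{230}\right) = \frac{25}{23} \approx 1.087$)
$C{\left(\left(-4\right) 2 - 5 \right)} + h = \left(-6 - 13\right) + \frac{25}{23} = -19 + \frac{25}{23} = - \frac{412}{23}$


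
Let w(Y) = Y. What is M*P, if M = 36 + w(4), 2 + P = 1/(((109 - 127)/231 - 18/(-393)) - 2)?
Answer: -1021660/10249 ≈ -99.684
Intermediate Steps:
P = -51083/20498 (P = -2 + 1/(((109 - 127)/231 - 18/(-393)) - 2) = -2 + 1/((-18*1/231 - 18*(-1/393)) - 2) = -2 + 1/((-6/77 + 6/131) - 2) = -2 + 1/(-324/10087 - 2) = -2 + 1/(-20498/10087) = -2 - 10087/20498 = -51083/20498 ≈ -2.4921)
M = 40 (M = 36 + 4 = 40)
M*P = 40*(-51083/20498) = -1021660/10249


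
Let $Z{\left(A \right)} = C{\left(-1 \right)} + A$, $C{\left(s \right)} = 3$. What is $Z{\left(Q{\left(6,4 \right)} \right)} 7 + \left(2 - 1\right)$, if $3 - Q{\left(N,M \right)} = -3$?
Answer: $64$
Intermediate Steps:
$Q{\left(N,M \right)} = 6$ ($Q{\left(N,M \right)} = 3 - -3 = 3 + 3 = 6$)
$Z{\left(A \right)} = 3 + A$
$Z{\left(Q{\left(6,4 \right)} \right)} 7 + \left(2 - 1\right) = \left(3 + 6\right) 7 + \left(2 - 1\right) = 9 \cdot 7 + 1 = 63 + 1 = 64$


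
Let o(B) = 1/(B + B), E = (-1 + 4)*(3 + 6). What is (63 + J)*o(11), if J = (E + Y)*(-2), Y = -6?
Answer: 21/22 ≈ 0.95455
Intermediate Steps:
E = 27 (E = 3*9 = 27)
o(B) = 1/(2*B)
J = -42 (J = (27 - 6)*(-2) = 21*(-2) = -42)
(63 + J)*o(11) = (63 - 42)*((½)/11) = 21*((½)*(1/11)) = 21*(1/22) = 21/22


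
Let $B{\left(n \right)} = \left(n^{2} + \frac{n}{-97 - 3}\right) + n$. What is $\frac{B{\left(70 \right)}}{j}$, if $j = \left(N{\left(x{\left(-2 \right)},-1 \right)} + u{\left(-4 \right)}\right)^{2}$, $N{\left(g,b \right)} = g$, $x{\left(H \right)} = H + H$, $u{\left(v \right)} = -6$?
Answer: $\frac{49693}{1000} \approx 49.693$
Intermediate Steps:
$x{\left(H \right)} = 2 H$
$B{\left(n \right)} = n^{2} + \frac{99 n}{100}$ ($B{\left(n \right)} = \left(n^{2} + \frac{n}{-100}\right) + n = \left(n^{2} - \frac{n}{100}\right) + n = n^{2} + \frac{99 n}{100}$)
$j = 100$ ($j = \left(2 \left(-2\right) - 6\right)^{2} = \left(-4 - 6\right)^{2} = \left(-10\right)^{2} = 100$)
$\frac{B{\left(70 \right)}}{j} = \frac{\frac{1}{100} \cdot 70 \left(99 + 100 \cdot 70\right)}{100} = \frac{1}{100} \cdot 70 \left(99 + 7000\right) \frac{1}{100} = \frac{1}{100} \cdot 70 \cdot 7099 \cdot \frac{1}{100} = \frac{49693}{10} \cdot \frac{1}{100} = \frac{49693}{1000}$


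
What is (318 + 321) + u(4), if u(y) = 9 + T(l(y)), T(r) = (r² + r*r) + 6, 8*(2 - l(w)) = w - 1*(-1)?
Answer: 21049/32 ≈ 657.78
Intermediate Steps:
l(w) = 15/8 - w/8 (l(w) = 2 - (w - 1*(-1))/8 = 2 - (w + 1)/8 = 2 - (1 + w)/8 = 2 + (-⅛ - w/8) = 15/8 - w/8)
T(r) = 6 + 2*r² (T(r) = (r² + r²) + 6 = 2*r² + 6 = 6 + 2*r²)
u(y) = 15 + 2*(15/8 - y/8)² (u(y) = 9 + (6 + 2*(15/8 - y/8)²) = 15 + 2*(15/8 - y/8)²)
(318 + 321) + u(4) = (318 + 321) + (15 + (-15 + 4)²/32) = 639 + (15 + (1/32)*(-11)²) = 639 + (15 + (1/32)*121) = 639 + (15 + 121/32) = 639 + 601/32 = 21049/32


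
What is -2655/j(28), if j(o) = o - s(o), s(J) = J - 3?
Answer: -885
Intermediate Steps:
s(J) = -3 + J
j(o) = 3 (j(o) = o - (-3 + o) = o + (3 - o) = 3)
-2655/j(28) = -2655/3 = -2655*⅓ = -885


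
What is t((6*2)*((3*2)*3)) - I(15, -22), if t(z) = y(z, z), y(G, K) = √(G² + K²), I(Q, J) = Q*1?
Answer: -15 + 216*√2 ≈ 290.47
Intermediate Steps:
I(Q, J) = Q
t(z) = √2*√(z²) (t(z) = √(z² + z²) = √(2*z²) = √2*√(z²))
t((6*2)*((3*2)*3)) - I(15, -22) = √2*√(((6*2)*((3*2)*3))²) - 1*15 = √2*√((12*(6*3))²) - 15 = √2*√((12*18)²) - 15 = √2*√(216²) - 15 = √2*√46656 - 15 = √2*216 - 15 = 216*√2 - 15 = -15 + 216*√2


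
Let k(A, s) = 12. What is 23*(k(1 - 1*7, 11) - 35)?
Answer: -529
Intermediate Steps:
23*(k(1 - 1*7, 11) - 35) = 23*(12 - 35) = 23*(-23) = -529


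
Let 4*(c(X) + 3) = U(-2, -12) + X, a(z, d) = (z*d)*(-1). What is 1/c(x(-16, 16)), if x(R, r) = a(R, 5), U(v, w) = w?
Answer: 1/14 ≈ 0.071429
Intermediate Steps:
a(z, d) = -d*z (a(z, d) = (d*z)*(-1) = -d*z)
x(R, r) = -5*R (x(R, r) = -1*5*R = -5*R)
c(X) = -6 + X/4 (c(X) = -3 + (-12 + X)/4 = -3 + (-3 + X/4) = -6 + X/4)
1/c(x(-16, 16)) = 1/(-6 + (-5*(-16))/4) = 1/(-6 + (¼)*80) = 1/(-6 + 20) = 1/14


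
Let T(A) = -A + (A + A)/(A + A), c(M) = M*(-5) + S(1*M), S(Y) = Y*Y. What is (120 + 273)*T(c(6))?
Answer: -1965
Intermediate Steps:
S(Y) = Y²
c(M) = M² - 5*M (c(M) = M*(-5) + (1*M)² = -5*M + M² = M² - 5*M)
T(A) = 1 - A (T(A) = -A + (2*A)/((2*A)) = -A + (2*A)*(1/(2*A)) = -A + 1 = 1 - A)
(120 + 273)*T(c(6)) = (120 + 273)*(1 - 6*(-5 + 6)) = 393*(1 - 6) = 393*(-5) = -1965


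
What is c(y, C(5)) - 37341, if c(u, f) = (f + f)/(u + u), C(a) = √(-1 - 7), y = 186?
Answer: -37341 + I*√2/93 ≈ -37341.0 + 0.015207*I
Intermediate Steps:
C(a) = 2*I*√2 (C(a) = √(-8) = 2*I*√2)
c(u, f) = f/u (c(u, f) = (2*f)/((2*u)) = (2*f)*(1/(2*u)) = f/u)
c(y, C(5)) - 37341 = (2*I*√2)/186 - 37341 = (2*I*√2)*(1/186) - 37341 = I*√2/93 - 37341 = -37341 + I*√2/93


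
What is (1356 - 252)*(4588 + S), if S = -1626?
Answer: 3270048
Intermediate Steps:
(1356 - 252)*(4588 + S) = (1356 - 252)*(4588 - 1626) = 1104*2962 = 3270048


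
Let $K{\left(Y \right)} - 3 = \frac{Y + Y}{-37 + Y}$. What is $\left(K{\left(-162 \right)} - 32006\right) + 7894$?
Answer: $- \frac{4797367}{199} \approx -24107.0$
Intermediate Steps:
$K{\left(Y \right)} = 3 + \frac{2 Y}{-37 + Y}$ ($K{\left(Y \right)} = 3 + \frac{Y + Y}{-37 + Y} = 3 + \frac{2 Y}{-37 + Y}$)
$\left(K{\left(-162 \right)} - 32006\right) + 7894 = \left(\frac{-111 + 5 \left(-162\right)}{-37 - 162} - 32006\right) + 7894 = \left(\frac{-111 - 810}{-199} - 32006\right) + 7894 = \left(\left(- \frac{1}{199}\right) \left(-921\right) - 32006\right) + 7894 = \left(\frac{921}{199} - 32006\right) + 7894 = - \frac{6368273}{199} + 7894 = - \frac{4797367}{199}$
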